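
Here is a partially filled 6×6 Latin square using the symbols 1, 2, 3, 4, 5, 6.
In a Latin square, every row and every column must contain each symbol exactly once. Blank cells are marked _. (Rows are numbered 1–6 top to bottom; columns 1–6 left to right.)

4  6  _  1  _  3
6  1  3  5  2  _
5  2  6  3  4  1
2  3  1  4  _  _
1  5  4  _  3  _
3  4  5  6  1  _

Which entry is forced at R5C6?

6

Row 1, column 3: row 1 has {1, 3, 4, 6} and column 3 has {1, 3, 4, 5, 6}, leaving only 2.
Row 1, column 5: row 1 has {1, 2, 3, 4, 6} and column 5 has {1, 2, 3, 4}, leaving only 5.
Row 2, column 6: row 2 has {1, 2, 3, 5, 6} and column 6 has {1, 3}, leaving only 4.
Row 4, column 5: row 4 has {1, 2, 3, 4} and column 5 has {1, 2, 3, 4, 5}, leaving only 6.
Row 4, column 6: row 4 has {1, 2, 3, 4, 6} and column 6 has {1, 3, 4}, leaving only 5.
Row 5, column 4: row 5 has {1, 3, 4, 5} and column 4 has {1, 3, 4, 5, 6}, leaving only 2.
Row 5 already has {1, 2, 3, 4, 5} and column 6 already has {1, 3, 4, 5}, so row 5, column 6 must be 6.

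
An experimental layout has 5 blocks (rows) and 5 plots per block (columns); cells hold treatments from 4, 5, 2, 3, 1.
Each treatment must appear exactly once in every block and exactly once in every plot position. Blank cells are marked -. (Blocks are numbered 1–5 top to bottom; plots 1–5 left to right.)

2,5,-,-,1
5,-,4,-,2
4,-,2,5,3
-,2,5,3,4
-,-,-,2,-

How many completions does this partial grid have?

1

Block 1, plot 3: eliminating its block and plot leaves {3}.
Block 1, plot 4: eliminating its block and plot leaves {4}.
Block 2, plot 2: eliminating its block and plot leaves {3, 1}.
Block 2, plot 4: eliminating its block and plot leaves {1}.
Block 3, plot 2: eliminating its block and plot leaves {1}.
Block 4, plot 1: eliminating its block and plot leaves {1}.
Block 5, plot 1: eliminating its block and plot leaves {3, 1}.
Block 5, plot 2: eliminating its block and plot leaves {4, 3, 1}.
Block 5, plot 3: eliminating its block and plot leaves {3, 1}.
Block 5, plot 5: eliminating its block and plot leaves {5}.
Only one assignment across all blanks avoids any block or plot repeat, giving 1 completion.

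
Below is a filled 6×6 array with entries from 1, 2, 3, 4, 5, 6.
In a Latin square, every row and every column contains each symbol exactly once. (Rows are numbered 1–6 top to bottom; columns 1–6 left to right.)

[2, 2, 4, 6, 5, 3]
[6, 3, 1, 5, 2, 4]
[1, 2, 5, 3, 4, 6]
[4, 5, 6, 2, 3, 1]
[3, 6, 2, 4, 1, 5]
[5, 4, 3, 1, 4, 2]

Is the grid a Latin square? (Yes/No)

Row 6 contains 4 twice (at columns 2 and 5); row 1 is also not a permutation.

No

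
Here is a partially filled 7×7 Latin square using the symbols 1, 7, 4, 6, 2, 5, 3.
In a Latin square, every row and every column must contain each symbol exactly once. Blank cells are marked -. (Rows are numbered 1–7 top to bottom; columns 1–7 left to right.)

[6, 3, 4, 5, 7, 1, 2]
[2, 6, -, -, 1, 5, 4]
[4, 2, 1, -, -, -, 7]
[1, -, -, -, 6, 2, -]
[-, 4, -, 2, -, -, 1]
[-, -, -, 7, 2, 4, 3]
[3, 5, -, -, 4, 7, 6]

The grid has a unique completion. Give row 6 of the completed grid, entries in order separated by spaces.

Row 6, column 1: row 6 has {7, 4, 2, 3} and column 1 has {1, 4, 6, 2, 3}, leaving only 5.
Row 6, column 2: row 6 has {7, 4, 2, 5, 3} and column 2 has {4, 6, 2, 5, 3}, leaving only 1.
Row 6, column 3: row 6 has {1, 7, 4, 2, 5, 3} and column 3 has {1, 4}, leaving only 6.
So row 6 reads: 5 1 6 7 2 4 3.

5 1 6 7 2 4 3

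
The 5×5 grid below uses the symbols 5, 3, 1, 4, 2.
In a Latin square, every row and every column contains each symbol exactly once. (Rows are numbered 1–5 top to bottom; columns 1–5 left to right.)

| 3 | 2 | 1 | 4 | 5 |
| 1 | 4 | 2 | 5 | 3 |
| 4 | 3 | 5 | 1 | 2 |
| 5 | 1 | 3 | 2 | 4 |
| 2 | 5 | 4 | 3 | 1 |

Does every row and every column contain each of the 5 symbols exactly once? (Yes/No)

Yes

Each row is a permutation of the 5 symbols, and so is each column.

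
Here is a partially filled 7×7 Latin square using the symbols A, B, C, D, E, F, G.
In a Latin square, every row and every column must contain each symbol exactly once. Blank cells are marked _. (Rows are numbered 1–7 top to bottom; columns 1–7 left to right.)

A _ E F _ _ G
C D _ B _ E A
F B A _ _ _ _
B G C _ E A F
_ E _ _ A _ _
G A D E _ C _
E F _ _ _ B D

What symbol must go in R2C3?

F

Row 1, column 2: row 1 has {A, E, F, G} and column 2 has {A, B, D, E, F, G}, leaving only C.
Row 1, column 6: row 1 has {A, C, E, F, G} and column 6 has {A, B, C, E}, leaving only D.
Row 1, column 5: row 1 has {A, C, D, E, F, G} and column 5 has {A, E}, leaving only B.
Row 3, column 6: row 3 has {A, B, F} and column 6 has {A, B, C, D, E}, leaving only G.
Row 4, column 4: row 4 has {A, B, C, E, F, G} and column 4 has {B, E, F}, leaving only D.
Row 3, column 4: row 3 has {A, B, F, G} and column 4 has {B, D, E, F}, leaving only C.
Row 3, column 5: row 3 has {A, B, C, F, G} and column 5 has {A, B, E}, leaving only D.
Row 3, column 7: row 3 has {A, B, C, D, F, G} and column 7 has {A, D, F, G}, leaving only E.
Row 5, column 1: row 5 has {A, E} and column 1 has {A, B, C, E, F, G}, leaving only D.
Row 5, column 4: row 5 has {A, D, E} and column 4 has {B, C, D, E, F}, leaving only G.
Row 5, column 6: row 5 has {A, D, E, G} and column 6 has {A, B, C, D, E, G}, leaving only F.
Row 5, column 3: row 5 has {A, D, E, F, G} and column 3 has {A, C, D, E}, leaving only B.
Row 5, column 7: row 5 has {A, B, D, E, F, G} and column 7 has {A, D, E, F, G}, leaving only C.
Row 6, column 5: row 6 has {A, C, D, E, G} and column 5 has {A, B, D, E}, leaving only F.
Row 2, column 5: row 2 has {A, B, C, D, E} and column 5 has {A, B, D, E, F}, leaving only G.
Row 2 already has {A, B, C, D, E, G} and column 3 already has {A, B, C, D, E}, so row 2, column 3 must be F.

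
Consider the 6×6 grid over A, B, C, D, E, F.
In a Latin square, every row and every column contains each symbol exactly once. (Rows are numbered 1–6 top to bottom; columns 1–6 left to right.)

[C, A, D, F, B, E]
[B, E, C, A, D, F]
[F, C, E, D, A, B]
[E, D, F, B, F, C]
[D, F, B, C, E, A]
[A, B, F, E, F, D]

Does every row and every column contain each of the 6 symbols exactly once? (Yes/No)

Row 4 contains F twice (at columns 3 and 5); row 6 is also not a permutation.

No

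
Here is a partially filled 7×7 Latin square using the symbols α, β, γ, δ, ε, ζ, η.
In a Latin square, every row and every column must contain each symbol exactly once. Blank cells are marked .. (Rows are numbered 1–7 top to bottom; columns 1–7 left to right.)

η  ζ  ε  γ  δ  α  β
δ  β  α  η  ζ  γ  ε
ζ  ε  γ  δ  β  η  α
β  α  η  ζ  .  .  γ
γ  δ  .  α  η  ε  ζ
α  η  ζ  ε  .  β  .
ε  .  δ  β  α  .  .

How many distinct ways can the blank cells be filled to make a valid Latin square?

Row 4, column 5: eliminating its row and column leaves {ε}.
Row 4, column 6: eliminating its row and column leaves {δ}.
Row 5, column 3: eliminating its row and column leaves {β}.
Row 6, column 5: eliminating its row and column leaves {γ}.
Row 6, column 7: eliminating its row and column leaves {δ}.
Row 7, column 2: eliminating its row and column leaves {γ}.
Row 7, column 6: eliminating its row and column leaves {ζ}.
Row 7, column 7: eliminating its row and column leaves {η}.
Only one assignment across all blanks avoids any row or column repeat, giving 1 completion.

1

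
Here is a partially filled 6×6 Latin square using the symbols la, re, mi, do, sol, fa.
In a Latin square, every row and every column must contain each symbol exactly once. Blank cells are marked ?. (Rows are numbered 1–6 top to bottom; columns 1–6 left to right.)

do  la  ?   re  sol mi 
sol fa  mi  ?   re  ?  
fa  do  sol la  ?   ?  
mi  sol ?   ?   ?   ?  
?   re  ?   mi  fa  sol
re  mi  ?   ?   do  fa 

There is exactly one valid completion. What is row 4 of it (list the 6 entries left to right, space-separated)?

mi sol re fa la do

Row 4, column 5: row 4 has {mi, sol} and column 5 has {re, do, sol, fa}, leaving only la.
Row 1, column 3: row 1 has {la, re, mi, do, sol} and column 3 has {mi, sol}, leaving only fa.
Row 2, column 4: row 2 has {re, mi, sol, fa} and column 4 has {la, re, mi}, leaving only do.
Row 4, column 4: row 4 has {la, mi, sol} and column 4 has {la, re, mi, do}, leaving only fa.
Row 2, column 6: row 2 has {re, mi, do, sol, fa} and column 6 has {mi, sol, fa}, leaving only la.
Row 3, column 5: row 3 has {la, do, sol, fa} and column 5 has {la, re, do, sol, fa}, leaving only mi.
Row 3, column 6: row 3 has {la, mi, do, sol, fa} and column 6 has {la, mi, sol, fa}, leaving only re.
Row 4, column 6: row 4 has {la, mi, sol, fa} and column 6 has {la, re, mi, sol, fa}, leaving only do.
Row 4, column 3: row 4 has {la, mi, do, sol, fa} and column 3 has {mi, sol, fa}, leaving only re.
So row 4 reads: mi sol re fa la do.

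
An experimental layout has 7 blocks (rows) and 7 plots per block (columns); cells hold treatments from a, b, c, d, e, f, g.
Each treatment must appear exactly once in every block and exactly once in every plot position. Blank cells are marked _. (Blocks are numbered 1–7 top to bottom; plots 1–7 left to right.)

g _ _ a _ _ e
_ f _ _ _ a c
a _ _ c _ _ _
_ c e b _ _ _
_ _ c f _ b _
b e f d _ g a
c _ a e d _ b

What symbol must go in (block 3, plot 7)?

Block 2, plot 4: block 2 has {a, c, f} and plot 4 has {a, b, c, d, e, f}, leaving only g.
Block 6, plot 5: block 6 has {a, b, d, e, f, g} and plot 5 has {d}, leaving only c.
Block 7, plot 2: block 7 has {a, b, c, d, e} and plot 2 has {c, e, f}, leaving only g.
Block 7, plot 6: block 7 has {a, b, c, d, e, g} and plot 6 has {a, b, g}, leaving only f.
Block 4, plot 6: block 4 has {b, c, e} and plot 6 has {a, b, f, g}, leaving only d.
Block 1, plot 6: block 1 has {a, e, g} and plot 6 has {a, b, d, f, g}, leaving only c.
Block 3, plot 6: block 3 has {a, c} and plot 6 has {a, b, c, d, f, g}, leaving only e.
Block 4, plot 1: block 4 has {b, c, d, e} and plot 1 has {a, b, c, g}, leaving only f.
Block 4, plot 7: block 4 has {b, c, d, e, f} and plot 7 has {a, b, c, e}, leaving only g.
Block 4, plot 5: block 4 has {b, c, d, e, f, g} and plot 5 has {c, d}, leaving only a.
Block 5, plot 7: block 5 has {b, c, f} and plot 7 has {a, b, c, e, g}, leaving only d.
Block 3 already has {a, c, e} and plot 7 already has {a, b, c, d, e, g}, so block 3, plot 7 must be f.

f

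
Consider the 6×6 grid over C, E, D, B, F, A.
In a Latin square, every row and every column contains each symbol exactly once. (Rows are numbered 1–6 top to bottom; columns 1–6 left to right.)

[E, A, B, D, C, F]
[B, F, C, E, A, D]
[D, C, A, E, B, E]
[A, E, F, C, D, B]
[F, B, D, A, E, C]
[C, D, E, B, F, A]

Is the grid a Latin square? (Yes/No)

Row 3 contains E twice (at columns 4 and 6), so it is not a permutation.

No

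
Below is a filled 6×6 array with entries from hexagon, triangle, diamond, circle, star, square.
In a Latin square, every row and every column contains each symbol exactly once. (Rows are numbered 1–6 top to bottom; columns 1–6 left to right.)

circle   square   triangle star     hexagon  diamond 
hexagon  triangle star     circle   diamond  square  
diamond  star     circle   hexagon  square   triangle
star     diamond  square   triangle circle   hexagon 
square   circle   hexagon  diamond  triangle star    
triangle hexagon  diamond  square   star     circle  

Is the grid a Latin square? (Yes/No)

Yes

Each row is a permutation of the 6 symbols, and so is each column.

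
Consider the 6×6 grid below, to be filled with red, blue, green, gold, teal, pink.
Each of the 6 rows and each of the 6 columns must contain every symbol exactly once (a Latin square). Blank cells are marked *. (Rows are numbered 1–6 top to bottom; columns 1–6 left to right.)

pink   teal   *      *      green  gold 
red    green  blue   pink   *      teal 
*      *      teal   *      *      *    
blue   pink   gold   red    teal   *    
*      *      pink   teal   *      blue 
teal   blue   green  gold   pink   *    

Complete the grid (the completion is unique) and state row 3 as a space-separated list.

gold red teal green blue pink

Row 1, column 3: row 1 has {green, gold, teal, pink} and column 3 has {blue, green, gold, teal, pink}, leaving only red.
Row 1, column 4: row 1 has {red, green, gold, teal, pink} and column 4 has {red, gold, teal, pink}, leaving only blue.
Row 3, column 4: row 3 has {teal} and column 4 has {red, blue, gold, teal, pink}, leaving only green.
Row 3, column 1: row 3 has {green, teal} and column 1 has {red, blue, teal, pink}, leaving only gold.
Row 3, column 2: row 3 has {green, gold, teal} and column 2 has {blue, green, teal, pink}, leaving only red.
Row 3, column 5: row 3 has {red, green, gold, teal} and column 5 has {green, teal, pink}, leaving only blue.
Row 3, column 6: row 3 has {red, blue, green, gold, teal} and column 6 has {blue, gold, teal}, leaving only pink.
So row 3 reads: gold red teal green blue pink.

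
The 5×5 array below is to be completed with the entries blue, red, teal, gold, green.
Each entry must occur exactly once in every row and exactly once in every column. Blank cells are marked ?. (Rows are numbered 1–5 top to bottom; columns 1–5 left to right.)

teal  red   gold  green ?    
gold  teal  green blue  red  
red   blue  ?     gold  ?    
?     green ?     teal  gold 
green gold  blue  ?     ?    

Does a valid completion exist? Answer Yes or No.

No row or column among the givens repeats a symbol, and propagating forced cells runs into no contradiction.
One valid completion exists (for instance, teal red gold green blue / gold teal green blue red / red blue teal gold green / blue green red teal gold / green gold blue red teal).

Yes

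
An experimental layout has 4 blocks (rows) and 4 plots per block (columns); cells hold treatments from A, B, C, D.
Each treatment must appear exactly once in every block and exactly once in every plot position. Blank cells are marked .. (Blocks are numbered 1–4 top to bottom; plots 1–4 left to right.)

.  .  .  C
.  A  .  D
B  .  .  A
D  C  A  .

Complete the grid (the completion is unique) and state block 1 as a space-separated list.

A B D C

Block 1, plot 1: block 1 has {C} and plot 1 has {B, D}, leaving only A.
Block 2, plot 1: block 2 has {A, D} and plot 1 has {A, B, D}, leaving only C.
Block 2, plot 3: block 2 has {A, C, D} and plot 3 has {A}, leaving only B.
Block 1, plot 3: block 1 has {A, C} and plot 3 has {A, B}, leaving only D.
Block 1, plot 2: block 1 has {A, C, D} and plot 2 has {A, C}, leaving only B.
So block 1 reads: A B D C.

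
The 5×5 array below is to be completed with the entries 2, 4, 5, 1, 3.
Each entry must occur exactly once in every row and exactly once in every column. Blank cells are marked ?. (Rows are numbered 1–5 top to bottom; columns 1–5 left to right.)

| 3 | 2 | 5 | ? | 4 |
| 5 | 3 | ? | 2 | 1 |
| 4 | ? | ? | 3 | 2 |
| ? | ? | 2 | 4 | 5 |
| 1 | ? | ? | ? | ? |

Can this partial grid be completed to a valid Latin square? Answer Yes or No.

Row 4, column 1: row 4 together with column 1 already contain {2, 4, 5, 1, 3} — every symbol — so nothing can go there. The grid has no valid completion.

No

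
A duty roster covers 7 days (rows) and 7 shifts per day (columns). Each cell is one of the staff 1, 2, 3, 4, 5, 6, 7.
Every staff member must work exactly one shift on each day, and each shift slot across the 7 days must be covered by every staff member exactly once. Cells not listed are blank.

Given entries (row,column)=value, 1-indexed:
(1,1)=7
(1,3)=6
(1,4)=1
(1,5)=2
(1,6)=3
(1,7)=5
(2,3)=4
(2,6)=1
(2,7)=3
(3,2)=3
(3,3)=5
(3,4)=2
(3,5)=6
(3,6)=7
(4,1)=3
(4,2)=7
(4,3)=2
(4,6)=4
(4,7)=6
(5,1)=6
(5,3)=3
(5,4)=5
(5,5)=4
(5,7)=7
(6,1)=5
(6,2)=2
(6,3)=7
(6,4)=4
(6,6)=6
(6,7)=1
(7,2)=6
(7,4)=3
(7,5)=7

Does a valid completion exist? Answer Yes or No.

No

Day 4, shift 4: day 4 together with shift 4 already contain {1, 2, 3, 4, 5, 6, 7} — every symbol — so nothing can go there. The grid has no valid completion.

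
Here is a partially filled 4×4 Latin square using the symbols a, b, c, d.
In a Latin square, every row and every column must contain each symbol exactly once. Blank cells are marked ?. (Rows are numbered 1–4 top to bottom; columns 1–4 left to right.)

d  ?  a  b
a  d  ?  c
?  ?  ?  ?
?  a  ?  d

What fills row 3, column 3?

d

Row 1, column 2: row 1 has {a, b, d} and column 2 has {a, d}, leaving only c.
Row 2, column 3: row 2 has {a, c, d} and column 3 has {a}, leaving only b.
Row 3, column 2: row 3 has {} and column 2 has {a, c, d}, leaving only b.
Row 3, column 1: row 3 has {b} and column 1 has {a, d}, leaving only c.
Row 3 already has {b, c} and column 3 already has {a, b}, so row 3, column 3 must be d.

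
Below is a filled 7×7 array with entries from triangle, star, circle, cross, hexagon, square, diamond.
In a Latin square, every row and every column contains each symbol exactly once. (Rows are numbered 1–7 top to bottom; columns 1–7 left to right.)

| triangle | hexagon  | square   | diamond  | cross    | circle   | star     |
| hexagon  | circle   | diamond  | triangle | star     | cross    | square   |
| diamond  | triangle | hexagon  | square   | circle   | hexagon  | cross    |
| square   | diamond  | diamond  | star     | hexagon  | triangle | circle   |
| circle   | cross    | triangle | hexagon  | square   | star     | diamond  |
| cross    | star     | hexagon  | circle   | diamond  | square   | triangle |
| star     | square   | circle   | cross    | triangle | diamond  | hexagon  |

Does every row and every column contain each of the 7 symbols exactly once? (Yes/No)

Row 4 contains diamond twice (at columns 2 and 3); row 3 is also not a permutation.

No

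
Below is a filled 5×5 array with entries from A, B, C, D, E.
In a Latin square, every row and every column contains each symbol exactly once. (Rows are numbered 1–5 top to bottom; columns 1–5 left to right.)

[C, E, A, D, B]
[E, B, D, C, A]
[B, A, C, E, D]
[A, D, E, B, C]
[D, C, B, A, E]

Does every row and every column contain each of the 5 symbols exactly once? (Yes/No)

Yes

Each row is a permutation of the 5 symbols, and so is each column.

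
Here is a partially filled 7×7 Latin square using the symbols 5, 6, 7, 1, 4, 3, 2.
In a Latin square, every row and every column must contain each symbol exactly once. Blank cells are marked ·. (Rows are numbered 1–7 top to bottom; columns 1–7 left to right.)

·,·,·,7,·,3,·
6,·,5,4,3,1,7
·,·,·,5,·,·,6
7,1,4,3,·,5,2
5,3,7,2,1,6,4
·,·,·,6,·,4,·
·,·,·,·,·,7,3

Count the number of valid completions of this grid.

9

Row 1, column 1: eliminating its row and column leaves {1, 4, 2}.
Row 1, column 2: eliminating its row and column leaves {5, 6, 4, 2}.
Row 1, column 3: eliminating its row and column leaves {6, 1, 2}.
Row 1, column 5: eliminating its row and column leaves {5, 6, 4, 2}.
Row 1, column 7: eliminating its row and column leaves {5, 1}.
Row 2, column 2: eliminating its row and column leaves {2}.
Row 3, column 1: eliminating its row and column leaves {1, 4, 3, 2}.
Row 3, column 2: eliminating its row and column leaves {7, 4, 2}.
Row 3, column 3: eliminating its row and column leaves {1, 3, 2}.
Row 3, column 5: eliminating its row and column leaves {7, 4, 2}.
Row 3, column 6: eliminating its row and column leaves {2}.
Row 4, column 5: eliminating its row and column leaves {6}.
Row 6, column 1: eliminating its row and column leaves {1, 3, 2}.
Row 6, column 2: eliminating its row and column leaves {5, 7, 2}.
Row 6, column 3: eliminating its row and column leaves {1, 3, 2}.
Row 6, column 5: eliminating its row and column leaves {5, 7, 2}.
Row 6, column 7: eliminating its row and column leaves {5, 1}.
Row 7, column 1: eliminating its row and column leaves {1, 4, 2}.
Row 7, column 2: eliminating its row and column leaves {5, 6, 4, 2}.
Row 7, column 3: eliminating its row and column leaves {6, 1, 2}.
Row 7, column 4: eliminating its row and column leaves {1}.
Row 7, column 5: eliminating its row and column leaves {5, 6, 4, 2}.
Enumerating the assignments across these blanks that avoid any row or column repeat gives 9 completions.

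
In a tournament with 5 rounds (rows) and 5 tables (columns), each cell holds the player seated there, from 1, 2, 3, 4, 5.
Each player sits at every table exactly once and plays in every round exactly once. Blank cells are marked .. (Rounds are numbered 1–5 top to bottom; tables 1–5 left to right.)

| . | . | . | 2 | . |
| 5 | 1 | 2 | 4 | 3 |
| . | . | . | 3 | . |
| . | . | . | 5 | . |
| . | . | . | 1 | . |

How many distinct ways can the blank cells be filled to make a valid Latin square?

Round 1, table 1: eliminating its round and table leaves {1, 3, 4}.
Round 1, table 2: eliminating its round and table leaves {3, 4, 5}.
Round 1, table 3: eliminating its round and table leaves {1, 3, 4, 5}.
Round 1, table 5: eliminating its round and table leaves {1, 4, 5}.
Round 3, table 1: eliminating its round and table leaves {1, 2, 4}.
Round 3, table 2: eliminating its round and table leaves {2, 4, 5}.
Round 3, table 3: eliminating its round and table leaves {1, 4, 5}.
Round 3, table 5: eliminating its round and table leaves {1, 2, 4, 5}.
Round 4, table 1: eliminating its round and table leaves {1, 2, 3, 4}.
Round 4, table 2: eliminating its round and table leaves {2, 3, 4}.
Round 4, table 3: eliminating its round and table leaves {1, 3, 4}.
Round 4, table 5: eliminating its round and table leaves {1, 2, 4}.
Round 5, table 1: eliminating its round and table leaves {2, 3, 4}.
Round 5, table 2: eliminating its round and table leaves {2, 3, 4, 5}.
Round 5, table 3: eliminating its round and table leaves {3, 4, 5}.
Round 5, table 5: eliminating its round and table leaves {2, 4, 5}.
Enumerating the assignments across these blanks that avoid any round or table repeat gives 56 completions.

56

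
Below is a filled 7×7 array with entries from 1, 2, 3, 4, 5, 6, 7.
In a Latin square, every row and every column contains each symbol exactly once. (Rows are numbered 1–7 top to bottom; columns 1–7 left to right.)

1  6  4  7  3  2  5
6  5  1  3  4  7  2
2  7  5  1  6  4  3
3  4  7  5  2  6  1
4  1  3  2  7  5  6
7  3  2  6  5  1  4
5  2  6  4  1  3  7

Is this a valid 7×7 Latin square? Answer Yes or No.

Yes

Each row is a permutation of the 7 symbols, and so is each column.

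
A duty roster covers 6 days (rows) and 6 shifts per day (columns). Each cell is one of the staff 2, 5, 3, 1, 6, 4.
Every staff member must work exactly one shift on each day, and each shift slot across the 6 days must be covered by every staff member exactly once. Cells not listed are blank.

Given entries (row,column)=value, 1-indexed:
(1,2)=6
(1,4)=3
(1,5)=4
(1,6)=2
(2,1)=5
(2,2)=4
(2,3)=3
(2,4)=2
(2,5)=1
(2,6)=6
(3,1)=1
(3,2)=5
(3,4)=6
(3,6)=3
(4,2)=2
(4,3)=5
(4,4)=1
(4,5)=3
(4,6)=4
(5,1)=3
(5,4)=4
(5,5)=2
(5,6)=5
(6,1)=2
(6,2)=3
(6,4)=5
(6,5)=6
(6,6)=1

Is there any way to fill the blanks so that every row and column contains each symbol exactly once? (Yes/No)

Day 1, shift 1: day 1 together with shift 1 already contain {2, 5, 3, 1, 6, 4} — every symbol — so nothing can go there. The grid has no valid completion.

No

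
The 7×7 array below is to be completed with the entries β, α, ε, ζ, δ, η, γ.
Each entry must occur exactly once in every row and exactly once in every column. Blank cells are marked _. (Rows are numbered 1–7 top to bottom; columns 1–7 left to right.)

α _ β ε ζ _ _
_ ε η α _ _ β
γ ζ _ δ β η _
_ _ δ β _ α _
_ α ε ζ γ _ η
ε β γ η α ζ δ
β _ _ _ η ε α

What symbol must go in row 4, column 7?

Row 1, column 7: row 1 has {β, α, ε, ζ} and column 7 has {β, α, δ, η}, leaving only γ.
Row 1, column 6: row 1 has {β, α, ε, ζ, γ} and column 6 has {α, ε, ζ, η}, leaving only δ.
Row 1, column 2: row 1 has {β, α, ε, ζ, δ, γ} and column 2 has {β, α, ε, ζ}, leaving only η.
Row 2, column 5: row 2 has {β, α, ε, η} and column 5 has {β, α, ζ, η, γ}, leaving only δ.
Row 2, column 1: row 2 has {β, α, ε, δ, η} and column 1 has {β, α, ε, γ}, leaving only ζ.
Row 2, column 6: row 2 has {β, α, ε, ζ, δ, η} and column 6 has {α, ε, ζ, δ, η}, leaving only γ.
Row 3, column 3: row 3 has {β, ζ, δ, η, γ} and column 3 has {β, ε, δ, η, γ}, leaving only α.
Row 3, column 7: row 3 has {β, α, ζ, δ, η, γ} and column 7 has {β, α, δ, η, γ}, leaving only ε.
Row 4 already has {β, α, δ} and column 7 already has {β, α, ε, δ, η, γ}, so row 4, column 7 must be ζ.

ζ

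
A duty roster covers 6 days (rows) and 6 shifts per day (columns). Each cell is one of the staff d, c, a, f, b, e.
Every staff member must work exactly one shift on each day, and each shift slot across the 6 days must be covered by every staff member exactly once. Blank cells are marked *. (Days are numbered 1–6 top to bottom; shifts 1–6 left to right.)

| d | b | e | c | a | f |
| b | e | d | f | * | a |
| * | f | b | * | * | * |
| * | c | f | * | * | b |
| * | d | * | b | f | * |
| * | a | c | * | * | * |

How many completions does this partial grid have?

4

Day 2, shift 5: eliminating its day and shift leaves {c}.
Day 3, shift 1: eliminating its day and shift leaves {c, a, e}.
Day 3, shift 4: eliminating its day and shift leaves {d, a, e}.
Day 3, shift 5: eliminating its day and shift leaves {d, c, e}.
Day 3, shift 6: eliminating its day and shift leaves {d, c, e}.
Day 4, shift 1: eliminating its day and shift leaves {a, e}.
Day 4, shift 4: eliminating its day and shift leaves {d, a, e}.
Day 4, shift 5: eliminating its day and shift leaves {d, e}.
Day 5, shift 1: eliminating its day and shift leaves {c, a, e}.
Day 5, shift 3: eliminating its day and shift leaves {a}.
Day 5, shift 6: eliminating its day and shift leaves {c, e}.
Day 6, shift 1: eliminating its day and shift leaves {f, e}.
Day 6, shift 4: eliminating its day and shift leaves {d, e}.
Day 6, shift 5: eliminating its day and shift leaves {d, b, e}.
Day 6, shift 6: eliminating its day and shift leaves {d, e}.
Enumerating the assignments across these blanks that avoid any day or shift repeat gives 4 completions.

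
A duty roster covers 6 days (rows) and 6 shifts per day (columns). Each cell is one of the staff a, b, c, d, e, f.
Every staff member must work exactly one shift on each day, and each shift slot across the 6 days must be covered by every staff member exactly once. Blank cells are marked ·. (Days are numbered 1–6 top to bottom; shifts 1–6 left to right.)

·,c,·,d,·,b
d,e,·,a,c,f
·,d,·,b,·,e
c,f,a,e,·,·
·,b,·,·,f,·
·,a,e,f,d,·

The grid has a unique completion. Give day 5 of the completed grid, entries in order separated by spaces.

Day 5, shift 4: day 5 has {b, f} and shift 4 has {a, b, d, e, f}, leaving only c.
Day 5, shift 3: day 5 has {b, c, f} and shift 3 has {a, e}, leaving only d.
Day 5, shift 6: day 5 has {b, c, d, f} and shift 6 has {b, e, f}, leaving only a.
Day 5, shift 1: day 5 has {a, b, c, d, f} and shift 1 has {c, d}, leaving only e.
So day 5 reads: e b d c f a.

e b d c f a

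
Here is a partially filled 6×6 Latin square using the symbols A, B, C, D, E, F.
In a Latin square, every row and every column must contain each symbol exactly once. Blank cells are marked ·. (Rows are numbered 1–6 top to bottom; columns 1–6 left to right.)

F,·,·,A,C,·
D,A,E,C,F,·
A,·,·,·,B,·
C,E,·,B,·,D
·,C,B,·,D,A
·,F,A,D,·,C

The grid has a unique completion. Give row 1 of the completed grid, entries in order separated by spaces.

F B D A C E

Row 1, column 3: row 1 has {A, C, F} and column 3 has {A, B, E}, leaving only D.
Row 1, column 2: row 1 has {A, C, D, F} and column 2 has {A, C, E, F}, leaving only B.
Row 1, column 6: row 1 has {A, B, C, D, F} and column 6 has {A, C, D}, leaving only E.
So row 1 reads: F B D A C E.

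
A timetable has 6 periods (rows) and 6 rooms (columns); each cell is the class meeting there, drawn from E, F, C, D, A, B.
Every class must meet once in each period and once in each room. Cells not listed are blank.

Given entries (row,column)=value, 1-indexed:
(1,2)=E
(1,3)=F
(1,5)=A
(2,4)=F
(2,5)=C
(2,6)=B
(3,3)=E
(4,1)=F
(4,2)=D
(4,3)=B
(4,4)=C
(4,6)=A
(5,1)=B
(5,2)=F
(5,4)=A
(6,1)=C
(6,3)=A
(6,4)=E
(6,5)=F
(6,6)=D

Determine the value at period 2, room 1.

Period 1, room 1: period 1 has {E, F, A} and room 1 has {F, C, B}, leaving only D.
Period 1, room 4: period 1 has {E, F, D, A} and room 4 has {E, F, C, A}, leaving only B.
Period 1, room 6: period 1 has {E, F, D, A, B} and room 6 has {D, A, B}, leaving only C.
Period 2, room 2: period 2 has {F, C, B} and room 2 has {E, F, D}, leaving only A.
Period 2 already has {F, C, A, B} and room 1 already has {F, C, D, B}, so period 2, room 1 must be E.

E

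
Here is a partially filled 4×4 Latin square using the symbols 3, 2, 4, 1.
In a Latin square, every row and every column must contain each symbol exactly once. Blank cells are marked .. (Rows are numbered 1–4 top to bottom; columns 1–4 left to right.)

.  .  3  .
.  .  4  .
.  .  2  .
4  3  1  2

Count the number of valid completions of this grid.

4

Row 1, column 1: eliminating its row and column leaves {2, 1}.
Row 1, column 2: eliminating its row and column leaves {2, 4, 1}.
Row 1, column 4: eliminating its row and column leaves {4, 1}.
Row 2, column 1: eliminating its row and column leaves {3, 2, 1}.
Row 2, column 2: eliminating its row and column leaves {2, 1}.
Row 2, column 4: eliminating its row and column leaves {3, 1}.
Row 3, column 1: eliminating its row and column leaves {3, 1}.
Row 3, column 2: eliminating its row and column leaves {4, 1}.
Row 3, column 4: eliminating its row and column leaves {3, 4, 1}.
Enumerating the assignments across these blanks that avoid any row or column repeat gives 4 completions.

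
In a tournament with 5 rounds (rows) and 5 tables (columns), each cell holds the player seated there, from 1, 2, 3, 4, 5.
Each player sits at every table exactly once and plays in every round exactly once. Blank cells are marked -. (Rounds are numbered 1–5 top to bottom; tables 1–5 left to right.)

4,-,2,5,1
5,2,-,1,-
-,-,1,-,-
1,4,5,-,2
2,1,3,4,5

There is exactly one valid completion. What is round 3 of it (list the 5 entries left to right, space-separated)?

3 5 1 2 4

Round 3, table 1: round 3 has {1} and table 1 has {1, 2, 4, 5}, leaving only 3.
Round 3, table 2: round 3 has {1, 3} and table 2 has {1, 2, 4}, leaving only 5.
Round 3, table 4: round 3 has {1, 3, 5} and table 4 has {1, 4, 5}, leaving only 2.
Round 3, table 5: round 3 has {1, 2, 3, 5} and table 5 has {1, 2, 5}, leaving only 4.
So round 3 reads: 3 5 1 2 4.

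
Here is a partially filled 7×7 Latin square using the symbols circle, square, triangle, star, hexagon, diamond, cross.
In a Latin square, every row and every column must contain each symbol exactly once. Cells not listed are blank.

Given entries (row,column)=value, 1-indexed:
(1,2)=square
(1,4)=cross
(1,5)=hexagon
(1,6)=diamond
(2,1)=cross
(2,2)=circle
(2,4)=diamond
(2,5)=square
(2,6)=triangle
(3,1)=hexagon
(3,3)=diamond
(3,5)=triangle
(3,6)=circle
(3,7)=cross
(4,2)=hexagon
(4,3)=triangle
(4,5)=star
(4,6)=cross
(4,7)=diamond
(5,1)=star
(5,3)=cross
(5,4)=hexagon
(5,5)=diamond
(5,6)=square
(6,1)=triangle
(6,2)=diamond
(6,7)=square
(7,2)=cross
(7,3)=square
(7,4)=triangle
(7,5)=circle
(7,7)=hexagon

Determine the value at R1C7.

Row 1, column 1: row 1 has {square, hexagon, diamond, cross} and column 1 has {triangle, star, hexagon, cross}, leaving only circle.
Row 1, column 3: row 1 has {circle, square, hexagon, diamond, cross} and column 3 has {square, triangle, diamond, cross}, leaving only star.
Row 1 already has {circle, square, star, hexagon, diamond, cross} and column 7 already has {square, hexagon, diamond, cross}, so row 1, column 7 must be triangle.

triangle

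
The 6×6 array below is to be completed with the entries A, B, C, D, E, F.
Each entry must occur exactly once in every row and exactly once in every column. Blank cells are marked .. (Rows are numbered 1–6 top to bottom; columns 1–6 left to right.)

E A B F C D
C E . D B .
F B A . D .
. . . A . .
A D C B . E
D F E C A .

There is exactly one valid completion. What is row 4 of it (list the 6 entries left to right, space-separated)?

Row 4, column 1: row 4 has {A} and column 1 has {A, C, D, E, F}, leaving only B.
Row 4, column 2: row 4 has {A, B} and column 2 has {A, B, D, E, F}, leaving only C.
Row 4, column 6: row 4 has {A, B, C} and column 6 has {D, E}, leaving only F.
Row 4, column 3: row 4 has {A, B, C, F} and column 3 has {A, B, C, E}, leaving only D.
Row 4, column 5: row 4 has {A, B, C, D, F} and column 5 has {A, B, C, D}, leaving only E.
So row 4 reads: B C D A E F.

B C D A E F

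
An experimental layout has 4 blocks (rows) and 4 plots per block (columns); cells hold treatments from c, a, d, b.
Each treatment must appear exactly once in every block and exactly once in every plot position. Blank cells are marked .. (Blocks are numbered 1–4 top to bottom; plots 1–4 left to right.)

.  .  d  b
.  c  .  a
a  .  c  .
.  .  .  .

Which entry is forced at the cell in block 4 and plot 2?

Block 1, plot 1: block 1 has {d, b} and plot 1 has {a}, leaving only c.
Block 1, plot 2: block 1 has {c, d, b} and plot 2 has {c}, leaving only a.
Block 2, plot 3: block 2 has {c, a} and plot 3 has {c, d}, leaving only b.
Block 2, plot 1: block 2 has {c, a, b} and plot 1 has {c, a}, leaving only d.
Block 3, plot 4: block 3 has {c, a} and plot 4 has {a, b}, leaving only d.
Block 3, plot 2: block 3 has {c, a, d} and plot 2 has {c, a}, leaving only b.
Block 4 already has {} and plot 2 already has {c, a, b}, so block 4, plot 2 must be d.

d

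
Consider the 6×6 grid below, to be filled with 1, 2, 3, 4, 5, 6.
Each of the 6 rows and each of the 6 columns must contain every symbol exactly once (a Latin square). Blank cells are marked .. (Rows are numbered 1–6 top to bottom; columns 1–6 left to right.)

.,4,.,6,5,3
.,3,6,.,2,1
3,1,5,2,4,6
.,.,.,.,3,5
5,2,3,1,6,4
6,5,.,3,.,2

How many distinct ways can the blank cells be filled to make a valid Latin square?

2

Row 1, column 1: eliminating its row and column leaves {1, 2}.
Row 1, column 3: eliminating its row and column leaves {1, 2}.
Row 2, column 1: eliminating its row and column leaves {4}.
Row 2, column 4: eliminating its row and column leaves {4, 5}.
Row 4, column 1: eliminating its row and column leaves {1, 2, 4}.
Row 4, column 2: eliminating its row and column leaves {6}.
Row 4, column 3: eliminating its row and column leaves {1, 2, 4}.
Row 4, column 4: eliminating its row and column leaves {4}.
Row 6, column 3: eliminating its row and column leaves {1, 4}.
Row 6, column 5: eliminating its row and column leaves {1}.
Enumerating the assignments across these blanks that avoid any row or column repeat gives 2 completions.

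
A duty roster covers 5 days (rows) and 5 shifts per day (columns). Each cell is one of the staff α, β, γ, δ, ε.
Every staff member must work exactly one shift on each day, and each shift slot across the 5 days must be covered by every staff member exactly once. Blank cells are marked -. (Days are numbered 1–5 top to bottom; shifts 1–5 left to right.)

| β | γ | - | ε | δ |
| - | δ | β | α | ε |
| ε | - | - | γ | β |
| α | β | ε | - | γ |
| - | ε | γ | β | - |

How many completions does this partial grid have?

1

Day 1, shift 3: eliminating its day and shift leaves {α}.
Day 2, shift 1: eliminating its day and shift leaves {γ}.
Day 3, shift 2: eliminating its day and shift leaves {α}.
Day 3, shift 3: eliminating its day and shift leaves {α, δ}.
Day 4, shift 4: eliminating its day and shift leaves {δ}.
Day 5, shift 1: eliminating its day and shift leaves {δ}.
Day 5, shift 5: eliminating its day and shift leaves {α}.
Only one assignment across all blanks avoids any day or shift repeat, giving 1 completion.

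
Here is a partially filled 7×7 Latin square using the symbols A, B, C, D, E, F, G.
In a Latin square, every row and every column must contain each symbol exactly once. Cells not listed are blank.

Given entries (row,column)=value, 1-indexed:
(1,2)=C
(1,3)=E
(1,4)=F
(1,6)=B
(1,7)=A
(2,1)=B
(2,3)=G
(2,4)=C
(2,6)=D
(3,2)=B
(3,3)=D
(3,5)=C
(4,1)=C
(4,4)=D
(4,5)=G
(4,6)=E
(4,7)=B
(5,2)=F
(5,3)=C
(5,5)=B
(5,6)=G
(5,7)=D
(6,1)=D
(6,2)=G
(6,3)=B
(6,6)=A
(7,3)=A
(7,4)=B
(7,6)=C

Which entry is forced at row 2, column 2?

Row 1, column 1: row 1 has {A, B, C, E, F} and column 1 has {B, C, D}, leaving only G.
Row 1, column 5: row 1 has {A, B, C, E, F, G} and column 5 has {B, C, G}, leaving only D.
Row 3, column 6: row 3 has {B, C, D} and column 6 has {A, B, C, D, E, G}, leaving only F.
Row 4, column 2: row 4 has {B, C, D, E, G} and column 2 has {B, C, F, G}, leaving only A.
Row 2 already has {B, C, D, G} and column 2 already has {A, B, C, F, G}, so row 2, column 2 must be E.

E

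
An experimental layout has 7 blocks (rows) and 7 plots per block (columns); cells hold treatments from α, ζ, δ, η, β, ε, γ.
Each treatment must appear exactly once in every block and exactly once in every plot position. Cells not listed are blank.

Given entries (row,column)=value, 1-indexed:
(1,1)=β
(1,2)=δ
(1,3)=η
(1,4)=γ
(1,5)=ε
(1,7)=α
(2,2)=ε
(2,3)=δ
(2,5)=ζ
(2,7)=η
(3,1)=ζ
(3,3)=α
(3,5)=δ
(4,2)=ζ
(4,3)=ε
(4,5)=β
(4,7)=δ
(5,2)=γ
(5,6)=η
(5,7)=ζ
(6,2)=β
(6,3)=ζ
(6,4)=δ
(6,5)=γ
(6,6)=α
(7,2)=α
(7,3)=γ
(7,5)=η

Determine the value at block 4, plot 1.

Block 1, plot 6: block 1 has {α, δ, η, β, ε, γ} and plot 6 has {α, η}, leaving only ζ.
Block 3, plot 2: block 3 has {α, ζ, δ} and plot 2 has {α, ζ, δ, β, ε, γ}, leaving only η.
Block 4, plot 6: block 4 has {ζ, δ, β, ε} and plot 6 has {α, ζ, η}, leaving only γ.
Block 2, plot 6: block 2 has {ζ, δ, η, ε} and plot 6 has {α, ζ, η, γ}, leaving only β.
Block 2, plot 4: block 2 has {ζ, δ, η, β, ε} and plot 4 has {δ, γ}, leaving only α.
Block 2, plot 1: block 2 has {α, ζ, δ, η, β, ε} and plot 1 has {ζ, β}, leaving only γ.
Block 3, plot 6: block 3 has {α, ζ, δ, η} and plot 6 has {α, ζ, η, β, γ}, leaving only ε.
Block 3, plot 4: block 3 has {α, ζ, δ, η, ε} and plot 4 has {α, δ, γ}, leaving only β.
Block 3, plot 7: block 3 has {α, ζ, δ, η, β, ε} and plot 7 has {α, ζ, δ, η}, leaving only γ.
Block 4, plot 4: block 4 has {ζ, δ, β, ε, γ} and plot 4 has {α, δ, β, γ}, leaving only η.
Block 4 already has {ζ, δ, η, β, ε, γ} and plot 1 already has {ζ, β, γ}, so block 4, plot 1 must be α.

α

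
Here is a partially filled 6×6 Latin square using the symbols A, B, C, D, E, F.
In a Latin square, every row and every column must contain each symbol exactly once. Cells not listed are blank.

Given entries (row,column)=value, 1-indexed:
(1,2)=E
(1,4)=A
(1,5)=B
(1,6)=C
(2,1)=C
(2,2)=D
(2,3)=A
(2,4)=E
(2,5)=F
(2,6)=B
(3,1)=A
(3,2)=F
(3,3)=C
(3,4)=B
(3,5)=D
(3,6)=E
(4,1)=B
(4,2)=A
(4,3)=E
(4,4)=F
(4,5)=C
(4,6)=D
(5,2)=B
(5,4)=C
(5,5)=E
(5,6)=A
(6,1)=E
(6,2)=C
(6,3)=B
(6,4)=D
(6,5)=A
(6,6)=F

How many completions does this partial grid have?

2

Row 1, column 1: eliminating its row and column leaves {D, F}.
Row 1, column 3: eliminating its row and column leaves {D, F}.
Row 5, column 1: eliminating its row and column leaves {D, F}.
Row 5, column 3: eliminating its row and column leaves {D, F}.
Enumerating the assignments across these blanks that avoid any row or column repeat gives 2 completions.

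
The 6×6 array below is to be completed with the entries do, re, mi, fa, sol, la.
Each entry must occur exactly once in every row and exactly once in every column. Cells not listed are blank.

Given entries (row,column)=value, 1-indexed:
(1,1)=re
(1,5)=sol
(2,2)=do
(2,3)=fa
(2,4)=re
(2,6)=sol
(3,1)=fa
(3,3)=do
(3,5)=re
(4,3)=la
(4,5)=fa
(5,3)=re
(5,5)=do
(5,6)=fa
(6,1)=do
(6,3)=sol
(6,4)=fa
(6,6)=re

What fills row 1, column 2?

Row 1, column 3: row 1 has {re, sol} and column 3 has {do, re, fa, sol, la}, leaving only mi.
Row 1, column 2 is narrowed to {fa, la}.
If it were la, then row 1, column 6 would be left with no valid symbol.
So row 1, column 2 must be fa.

fa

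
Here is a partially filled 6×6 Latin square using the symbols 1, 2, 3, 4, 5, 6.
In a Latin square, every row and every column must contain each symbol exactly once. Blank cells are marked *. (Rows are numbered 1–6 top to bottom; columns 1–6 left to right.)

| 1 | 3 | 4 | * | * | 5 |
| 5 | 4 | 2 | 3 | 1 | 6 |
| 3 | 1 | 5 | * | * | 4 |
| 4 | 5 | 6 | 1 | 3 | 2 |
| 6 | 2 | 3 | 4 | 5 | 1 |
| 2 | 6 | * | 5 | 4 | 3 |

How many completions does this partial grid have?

2

Row 1, column 4: eliminating its row and column leaves {2, 6}.
Row 1, column 5: eliminating its row and column leaves {2, 6}.
Row 3, column 4: eliminating its row and column leaves {2, 6}.
Row 3, column 5: eliminating its row and column leaves {2, 6}.
Row 6, column 3: eliminating its row and column leaves {1}.
Enumerating the assignments across these blanks that avoid any row or column repeat gives 2 completions.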